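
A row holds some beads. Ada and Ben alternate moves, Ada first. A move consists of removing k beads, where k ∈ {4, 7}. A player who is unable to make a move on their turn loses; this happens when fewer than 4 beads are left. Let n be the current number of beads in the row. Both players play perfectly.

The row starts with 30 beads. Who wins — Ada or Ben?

Build the W/L table. Terminal = L. A non-terminal position is W if it has a move to some L; otherwise it is L.
n=0: no move → L
n=1: no move → L
n=2: no move → L
n=3: no move → L
n=4: reaches L-position 0 → W
n=5: reaches L-position 1 → W
n=6: reaches L-position 2 → W
n=7: reaches L-position 3 → W
n=8: reaches L-position 1 → W
n=9: reaches L-position 2 → W
n=10: reaches L-position 3 → W
n=11: only reaches 7(W), 4(W), all W → L
n=12: only reaches 8(W), 5(W), all W → L
n=13: only reaches 9(W), 6(W), all W → L
n=14: only reaches 10(W), 7(W), all W → L
n=15: reaches L-position 11 → W
n=16: reaches L-position 12 → W
n=17: reaches L-position 13 → W
n=18: reaches L-position 14 → W
n=19: reaches L-position 12 → W
n=20: reaches L-position 13 → W
n=21: reaches L-position 14 → W
n=22: only reaches 18(W), 15(W), all W → L
n=23: only reaches 19(W), 16(W), all W → L
n=24: only reaches 20(W), 17(W), all W → L
n=25: only reaches 21(W), 18(W), all W → L
n=26: reaches L-position 22 → W
n=27: reaches L-position 23 → W
n=28: reaches L-position 24 → W
n=29: reaches L-position 25 → W
n=30: reaches L-position 23 → W
From 30 Ada can remove 7, leaving 23, reaching an L position.

Ada wins.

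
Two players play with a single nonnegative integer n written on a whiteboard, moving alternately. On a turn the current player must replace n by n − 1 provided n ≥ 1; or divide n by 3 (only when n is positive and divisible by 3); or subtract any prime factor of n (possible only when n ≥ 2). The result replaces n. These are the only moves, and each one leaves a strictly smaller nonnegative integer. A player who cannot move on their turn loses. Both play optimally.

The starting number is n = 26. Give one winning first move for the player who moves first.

Positions with no move are L. A position that does have a move is losing for the player to move precisely when every available move leads to a winning position for the opponent. Fill in the labels:
n=0: no move → L
n=1: W (go to 0, an L position)
n=2: W (go to 0, an L position)
n=3: W (go to 0, an L position)
n=4: L (options 2(W), 3(W) are all W)
n=5: W (go to 0, an L position)
n=6: W (go to 4, an L position)
n=7: W (go to 0, an L position)
n=8: L (options 6(W), 7(W) are all W)
n=9: W (go to 8, an L position)
n=10: W (go to 8, an L position)
n=11: W (go to 0, an L position)
n=12: W (go to 4, an L position)
n=13: W (go to 0, an L position)
n=14: L (options 7(W), 12(W), 13(W) are all W)
n=15: W (go to 14, an L position)
n=16: W (go to 14, an L position)
n=17: W (go to 0, an L position)
n=18: L (options 6(W), 15(W), 16(W), 17(W) are all W)
n=19: W (go to 0, an L position)
n=20: W (go to 18, an L position)
n=21: W (go to 14, an L position)
n=22: L (options 11(W), 20(W), 21(W) are all W)
n=23: W (go to 0, an L position)
n=24: W (go to 8, an L position)
n=25: L (options 20(W), 24(W) are all W)
n=26: W (go to 25, an L position)
From 26, the L positions reachable in one move are: 25.

Move to 25.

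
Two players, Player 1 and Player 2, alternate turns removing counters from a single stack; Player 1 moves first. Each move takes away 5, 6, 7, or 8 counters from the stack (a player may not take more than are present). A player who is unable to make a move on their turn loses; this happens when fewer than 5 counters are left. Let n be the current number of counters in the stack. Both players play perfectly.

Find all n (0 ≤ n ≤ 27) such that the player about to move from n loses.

Label each position W (a win for the player to move) or L (a loss). A position with no legal move is L; any other position is W exactly when some move reaches an L, and L when every move reaches a W.
n=0: no move → L
n=1: no move → L
n=2: no move → L
n=3: no move → L
n=4: no move → L
n=5: reaches L-position 0 → W
n=6: reaches L-position 1 → W
n=7: reaches L-position 2 → W
n=8: reaches L-position 3 → W
n=9: reaches L-position 4 → W
n=10: reaches L-position 4 → W
n=11: reaches L-position 4 → W
n=12: reaches L-position 4 → W
n=13: only reaches 8(W), 7(W), 6(W), 5(W), all W → L
n=14: only reaches 9(W), 8(W), 7(W), 6(W), all W → L
n=15: only reaches 10(W), 9(W), 8(W), 7(W), all W → L
n=16: only reaches 11(W), 10(W), 9(W), 8(W), all W → L
n=17: only reaches 12(W), 11(W), 10(W), 9(W), all W → L
n=18: reaches L-position 13 → W
n=19: reaches L-position 14 → W
n=20: reaches L-position 15 → W
n=21: reaches L-position 16 → W
n=22: reaches L-position 17 → W
n=23: reaches L-position 17 → W
n=24: reaches L-position 17 → W
n=25: reaches L-position 17 → W
n=26: only reaches 21(W), 20(W), 19(W), 18(W), all W → L
n=27: only reaches 22(W), 21(W), 20(W), 19(W), all W → L
The losing starting values of n are exactly the entries labelled L in this table (12 of them).

0, 1, 2, 3, 4, 13, 14, 15, 16, 17, 26, 27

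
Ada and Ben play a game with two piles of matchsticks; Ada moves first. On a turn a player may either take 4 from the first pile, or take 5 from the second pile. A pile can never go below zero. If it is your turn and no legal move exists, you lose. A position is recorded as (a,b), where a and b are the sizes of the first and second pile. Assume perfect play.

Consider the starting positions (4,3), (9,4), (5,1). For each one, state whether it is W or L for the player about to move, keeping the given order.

Positions with no move are L. A position that does have a move is losing for the player to move precisely when every available move leads to a winning position for the opponent. Fill in the labels:
No move ever increases a pile, so every position that can arise here has a ≤ 9 and b ≤ 4; it is enough to label the cells with 0 ≤ a ≤ 9 and 0 ≤ b ≤ 4.
Every move lowers a or b (never raises either), so fill the grid row by row in increasing a, and left to right within a row: each cell's successors are then already labelled.
      b=0  b=1  b=2  b=3  b=4
a=0:    L    L    L    L    L
a=1:    L    L    L    L    L
a=2:    L    L    L    L    L
a=3:    L    L    L    L    L
a=4:    W    W    W    W    W
a=5:    W    W    W    W    W
a=6:    W    W    W    W    W
a=7:    W    W    W    W    W
a=8:    L    L    L    L    L
a=9:    L    L    L    L    L
Cells with no legal move (terminal, hence L): (0,0), (0,1), (0,2), (0,3), (0,4), (1,0), (1,1), (1,2), (1,3), (1,4), (2,0), (2,1), (2,2), (2,3), (2,4), (3,0), (3,1), (3,2), (3,3), (3,4).
The remaining L cells, each justified by listing all of its moves:
(8,0): L (sole option (4,0)(W) is W)
(8,1): L (sole option (4,1)(W) is W)
(8,2): L (sole option (4,2)(W) is W)
(8,3): L (sole option (4,3)(W) is W)
(8,4): L (sole option (4,4)(W) is W)
(9,0): L (sole option (5,0)(W) is W)
(9,1): L (sole option (5,1)(W) is W)
(9,2): L (sole option (5,2)(W) is W)
(9,3): L (sole option (5,3)(W) is W)
(9,4): L (sole option (5,4)(W) is W)
Every other cell has at least one move into one of the L cells above, so it is W.
(4,3): the move to (0,3) reaches an L cell, so W
(9,4): one of the L cells justified above, so L
(5,1): the move to (1,1) reaches an L cell, so W

(4,3): W, (9,4): L, (5,1): W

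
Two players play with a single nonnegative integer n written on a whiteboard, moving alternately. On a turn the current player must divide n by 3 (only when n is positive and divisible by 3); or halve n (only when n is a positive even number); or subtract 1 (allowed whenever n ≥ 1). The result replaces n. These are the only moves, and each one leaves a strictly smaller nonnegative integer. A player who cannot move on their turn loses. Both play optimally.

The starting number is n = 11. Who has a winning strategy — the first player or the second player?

Positions with no move are L. A position that does have a move is losing for the player to move precisely when every available move leads to a winning position for the opponent. Fill in the labels:
n=0: no move → L
n=1: can move to 0, which is L ⇒ W
n=2: the only move is to 1(W), a W ⇒ L
n=3: can move to 2, which is L ⇒ W
n=4: can move to 2, which is L ⇒ W
n=5: the only move is to 4(W), a W ⇒ L
n=6: can move to 2, which is L ⇒ W
n=7: the only move is to 6(W), a W ⇒ L
n=8: can move to 7, which is L ⇒ W
n=9: moves to 3(W), 8(W); every one is W ⇒ L
n=10: can move to 5, which is L ⇒ W
n=11: the only move is to 10(W), a W ⇒ L
The starting position 11 is L: whatever the player to move does, the opponent receives a W position.

The second player wins.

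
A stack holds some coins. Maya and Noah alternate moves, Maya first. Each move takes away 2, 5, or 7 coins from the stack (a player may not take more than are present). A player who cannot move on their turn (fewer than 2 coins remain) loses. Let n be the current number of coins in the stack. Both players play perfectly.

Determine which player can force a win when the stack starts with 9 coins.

Build the W/L table. Terminal = L. A non-terminal position is W if it has a move to some L; otherwise it is L.
n=0: no move → L
n=1: no move → L
n=2: W (go to 0, an L position)
n=3: W (go to 1, an L position)
n=4: L (sole option 2(W) is W)
n=5: W (go to 0, an L position)
n=6: W (go to 4, an L position)
n=7: W (go to 0, an L position)
n=8: W (go to 1, an L position)
n=9: W (go to 4, an L position)
The starting position 9 is W: Maya should remove 5, leaving 4, handing over an L position.

Maya wins.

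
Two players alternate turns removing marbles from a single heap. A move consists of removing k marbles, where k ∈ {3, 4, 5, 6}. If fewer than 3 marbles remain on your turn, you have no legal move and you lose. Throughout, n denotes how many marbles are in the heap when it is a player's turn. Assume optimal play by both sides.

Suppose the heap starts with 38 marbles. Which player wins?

Positions with no move are L. A position that does have a move is losing for the player to move precisely when every available move leads to a winning position for the opponent. Fill in the labels:
n=0: no move → L
n=1: no move → L
n=2: no move → L
n=3: can move to 0, which is L ⇒ W
n=4: can move to 1, which is L ⇒ W
n=5: can move to 2, which is L ⇒ W
n=6: can move to 2, which is L ⇒ W
n=7: can move to 2, which is L ⇒ W
n=8: can move to 2, which is L ⇒ W
n=9: moves to 6(W), 5(W), 4(W), 3(W); every one is W ⇒ L
n=10: moves to 7(W), 6(W), 5(W), 4(W); every one is W ⇒ L
n=11: moves to 8(W), 7(W), 6(W), 5(W); every one is W ⇒ L
n=12: can move to 9, which is L ⇒ W
n=13: can move to 10, which is L ⇒ W
n=14: can move to 11, which is L ⇒ W
n=15: can move to 11, which is L ⇒ W
n=16: can move to 11, which is L ⇒ W
n=17: can move to 11, which is L ⇒ W
n=18: moves to 15(W), 14(W), 13(W), 12(W); every one is W ⇒ L
n=19: moves to 16(W), 15(W), 14(W), 13(W); every one is W ⇒ L
n=20: moves to 17(W), 16(W), 15(W), 14(W); every one is W ⇒ L
n=21: can move to 18, which is L ⇒ W
n=22: can move to 19, which is L ⇒ W
n=23: can move to 20, which is L ⇒ W
n=24: can move to 20, which is L ⇒ W
n=25: can move to 20, which is L ⇒ W
n=26: can move to 20, which is L ⇒ W
n=27: moves to 24(W), 23(W), 22(W), 21(W); every one is W ⇒ L
n=28: moves to 25(W), 24(W), 23(W), 22(W); every one is W ⇒ L
n=29: moves to 26(W), 25(W), 24(W), 23(W); every one is W ⇒ L
n=30: can move to 27, which is L ⇒ W
n=31: can move to 28, which is L ⇒ W
n=32: can move to 29, which is L ⇒ W
n=33: can move to 29, which is L ⇒ W
n=34: can move to 29, which is L ⇒ W
n=35: can move to 29, which is L ⇒ W
n=36: moves to 33(W), 32(W), 31(W), 30(W); every one is W ⇒ L
n=37: moves to 34(W), 33(W), 32(W), 31(W); every one is W ⇒ L
n=38: moves to 35(W), 34(W), 33(W), 32(W); every one is W ⇒ L
The starting position 38 is L: whatever the player to move does, the opponent receives a W position.

The second player wins.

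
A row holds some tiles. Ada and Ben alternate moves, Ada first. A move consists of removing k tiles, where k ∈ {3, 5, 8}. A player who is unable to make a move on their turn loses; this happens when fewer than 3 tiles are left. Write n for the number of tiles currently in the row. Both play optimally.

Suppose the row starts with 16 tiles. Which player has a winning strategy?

Positions with no move are L. A position that does have a move is losing for the player to move precisely when every available move leads to a winning position for the opponent. Fill in the labels:
n=0: no move → L
n=1: no move → L
n=2: no move → L
n=3: can move to 0, which is L ⇒ W
n=4: can move to 1, which is L ⇒ W
n=5: can move to 2, which is L ⇒ W
n=6: can move to 1, which is L ⇒ W
n=7: can move to 2, which is L ⇒ W
n=8: can move to 0, which is L ⇒ W
n=9: can move to 1, which is L ⇒ W
n=10: can move to 2, which is L ⇒ W
n=11: moves to 8(W), 6(W), 3(W); every one is W ⇒ L
n=12: moves to 9(W), 7(W), 4(W); every one is W ⇒ L
n=13: moves to 10(W), 8(W), 5(W); every one is W ⇒ L
n=14: can move to 11, which is L ⇒ W
n=15: can move to 12, which is L ⇒ W
n=16: can move to 13, which is L ⇒ W
The starting position 16 is W: Ada should remove 3, leaving 13, handing over an L position.

Ada wins.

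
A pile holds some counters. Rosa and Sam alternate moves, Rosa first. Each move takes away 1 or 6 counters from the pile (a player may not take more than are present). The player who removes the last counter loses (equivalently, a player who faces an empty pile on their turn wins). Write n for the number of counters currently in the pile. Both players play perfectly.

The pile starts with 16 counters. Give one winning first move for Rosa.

Remove 1, leaving 15.

Compute win/loss labels from the base case upward. A position with no move is W. Any other position is W if it can reach an L in one move, else L.
n=0: no move; the opponent has just taken the last counter and therefore loses → W
n=1: the only move is to 0(W), a W ⇒ L
n=2: can move to 1, which is L ⇒ W
n=3: the only move is to 2(W), a W ⇒ L
n=4: can move to 3, which is L ⇒ W
n=5: the only move is to 4(W), a W ⇒ L
n=6: can move to 5, which is L ⇒ W
n=7: can move to 1, which is L ⇒ W
n=8: moves to 7(W), 2(W); every one is W ⇒ L
n=9: can move to 8, which is L ⇒ W
n=10: moves to 9(W), 4(W); every one is W ⇒ L
n=11: can move to 10, which is L ⇒ W
n=12: moves to 11(W), 6(W); every one is W ⇒ L
n=13: can move to 12, which is L ⇒ W
n=14: can move to 8, which is L ⇒ W
n=15: moves to 14(W), 9(W); every one is W ⇒ L
n=16: can move to 15, which is L ⇒ W
From 16, the L positions reachable in one move are: 15, 10. Any move reaching one of these is winning.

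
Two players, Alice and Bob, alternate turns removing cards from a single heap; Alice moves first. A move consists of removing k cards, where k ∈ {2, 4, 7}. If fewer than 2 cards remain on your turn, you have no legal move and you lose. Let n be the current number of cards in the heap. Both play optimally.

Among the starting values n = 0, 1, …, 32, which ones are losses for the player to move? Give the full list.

0, 1, 6, 9, 12, 15, 18, 21, 24, 27, 30

Use the standard recursion: the mover loses at a terminal position; elsewhere, the mover wins exactly when some move hands the opponent an L position.
n=0: no move → L
n=1: no move → L
n=2: reaches L-position 0 → W
n=3: reaches L-position 1 → W
n=4: reaches L-position 0 → W
n=5: reaches L-position 1 → W
n=6: only reaches 4(W), 2(W), all W → L
n=7: reaches L-position 0 → W
n=8: reaches L-position 6 → W
n=9: only reaches 7(W), 5(W), 2(W), all W → L
n=10: reaches L-position 6 → W
n=11: reaches L-position 9 → W
n=12: only reaches 10(W), 8(W), 5(W), all W → L
n=13: reaches L-position 9 → W
n=14: reaches L-position 12 → W
n=15: only reaches 13(W), 11(W), 8(W), all W → L
n=16: reaches L-position 12 → W
n=17: reaches L-position 15 → W
n=18: only reaches 16(W), 14(W), 11(W), all W → L
n=19: reaches L-position 15 → W
n=20: reaches L-position 18 → W
n=21: only reaches 19(W), 17(W), 14(W), all W → L
n=22: reaches L-position 18 → W
n=23: reaches L-position 21 → W
n=24: only reaches 22(W), 20(W), 17(W), all W → L
n=25: reaches L-position 21 → W
n=26: reaches L-position 24 → W
n=27: only reaches 25(W), 23(W), 20(W), all W → L
n=28: reaches L-position 24 → W
n=29: reaches L-position 27 → W
n=30: only reaches 28(W), 26(W), 23(W), all W → L
n=31: reaches L-position 27 → W
n=32: reaches L-position 30 → W
Reading off the rows marked L gives the requested list; there are 11 such values of n.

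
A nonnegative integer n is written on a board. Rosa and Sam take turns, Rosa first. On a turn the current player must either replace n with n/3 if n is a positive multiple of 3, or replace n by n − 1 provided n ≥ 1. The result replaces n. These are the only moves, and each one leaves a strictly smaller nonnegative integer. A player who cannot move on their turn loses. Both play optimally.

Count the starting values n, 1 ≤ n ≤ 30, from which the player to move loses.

Compute win/loss labels from the base case upward. A position with no move is L. Any other position is W if it can reach an L in one move, else L.
n=0: no move → L
n=1: →0(L), so W
n=2: →1(W) only, which is W, so L
n=3: →2(L), so W
n=4: →3(W) only, which is W, so L
n=5: →4(L), so W
n=6: →2(L), so W
n=7: →6(W) only, which is W, so L
n=8: →7(L), so W
n=9: →3(W), 8(W) — all W, so L
n=10: →9(L), so W
n=11: →10(W) only, which is W, so L
n=12: →4(L), so W
n=13: →12(W) only, which is W, so L
n=14: →13(L), so W
n=15: →5(W), 14(W) — all W, so L
n=16: →15(L), so W
n=17: →16(W) only, which is W, so L
n=18: →17(L), so W
n=19: →18(W) only, which is W, so L
n=20: →19(L), so W
n=21: →7(L), so W
n=22: →21(W) only, which is W, so L
n=23: →22(L), so W
n=24: →8(W), 23(W) — all W, so L
n=25: →24(L), so W
n=26: →25(W) only, which is W, so L
n=27: →9(L), so W
n=28: →27(W) only, which is W, so L
n=29: →28(L), so W
n=30: →10(W), 29(W) — all W, so L
L entries with 1 ≤ n ≤ 30 (n=0 is outside the asked range and is not counted): n = 2, 4, 7, 9, 11, 13, 15, 17, 19, 22, 24, 26, 28, 30; that makes 14.

14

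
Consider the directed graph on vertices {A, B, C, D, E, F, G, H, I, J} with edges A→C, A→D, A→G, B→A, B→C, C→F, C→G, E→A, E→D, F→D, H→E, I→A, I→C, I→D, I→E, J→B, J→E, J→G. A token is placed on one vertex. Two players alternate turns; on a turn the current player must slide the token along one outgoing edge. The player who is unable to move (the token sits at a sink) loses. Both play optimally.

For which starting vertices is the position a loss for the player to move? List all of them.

Classify positions by backward induction: terminal positions (no move available) are L. From any other position, the mover wins iff some move reaches an L.
Every edge goes from a vertex to one that appears earlier in the order D, G, F, C, A, E, H, I, B, J, so processing vertices in that order labels each vertex after all of its successors.
D: no outgoing edge → L
G: no outgoing edge → L
F: can move to D, which is L ⇒ W
C: can move to G, which is L ⇒ W
A: can move to G, which is L ⇒ W
E: can move to D, which is L ⇒ W
H: the only move is to E(W), a W ⇒ L
I: can move to D, which is L ⇒ W
B: moves to A(W), C(W); every one is W ⇒ L
J: can move to B, which is L ⇒ W
Reading off the rows marked L gives the requested list; there are 4 such vertices.

B, D, G, H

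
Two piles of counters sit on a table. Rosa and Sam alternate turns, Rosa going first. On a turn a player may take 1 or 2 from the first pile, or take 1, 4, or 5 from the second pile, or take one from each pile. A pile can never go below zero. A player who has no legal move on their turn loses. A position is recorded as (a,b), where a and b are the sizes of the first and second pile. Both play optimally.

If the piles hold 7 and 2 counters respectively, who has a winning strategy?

Sam wins.

Build the W/L table. Terminal = L. A non-terminal position is W if it has a move to some L; otherwise it is L.
No move ever increases a pile, so every position that can arise here has a ≤ 7 and b ≤ 2; it is enough to label the cells with 0 ≤ a ≤ 7 and 0 ≤ b ≤ 2.
Every move lowers a or b (never raises either), so fill the grid row by row in increasing a, and left to right within a row: each cell's successors are then already labelled.
      b=0  b=1  b=2
a=0:    L    W    L
a=1:    W    W    W
a=2:    W    L    W
a=3:    L    W    W
a=4:    W    W    L
a=5:    W    L    W
a=6:    L    W    W
a=7:    W    W    L
Cells with no legal move (terminal, hence L): (0,0).
The remaining L cells, each justified by listing all of its moves:
(0,2): →(0,1)(W) only, which is W, so L
(2,1): →(1,1)(W), (0,1)(W), (2,0)(W), (1,0)(W) — all W, so L
(3,0): →(2,0)(W), (1,0)(W) — all W, so L
(4,2): →(3,2)(W), (2,2)(W), (4,1)(W), (3,1)(W) — all W, so L
(5,1): →(4,1)(W), (3,1)(W), (5,0)(W), (4,0)(W) — all W, so L
(6,0): →(5,0)(W), (4,0)(W) — all W, so L
(7,2): →(6,2)(W), (5,2)(W), (7,1)(W), (6,1)(W) — all W, so L
Every other cell has at least one move into one of the L cells above, so it is W.
The starting position (7,2) is L: whatever Rosa does, the opponent receives a W position.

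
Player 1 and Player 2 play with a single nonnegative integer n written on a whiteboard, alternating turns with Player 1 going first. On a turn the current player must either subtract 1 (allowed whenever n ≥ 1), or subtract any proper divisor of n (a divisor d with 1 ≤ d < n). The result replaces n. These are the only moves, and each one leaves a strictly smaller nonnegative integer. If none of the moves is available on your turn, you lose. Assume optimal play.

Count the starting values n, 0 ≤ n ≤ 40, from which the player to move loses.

Use the standard recursion: the mover loses at a terminal position; elsewhere, the mover wins exactly when some move hands the opponent an L position.
n=0: no move → L
n=1: W (go to 0, an L position)
n=2: L (sole option 1(W) is W)
n=3: W (go to 2, an L position)
n=4: W (go to 2, an L position)
n=5: L (sole option 4(W) is W)
n=6: W (go to 5, an L position)
n=7: L (sole option 6(W) is W)
n=8: W (go to 7, an L position)
n=9: L (options 6(W), 8(W) are all W)
n=10: W (go to 5, an L position)
n=11: L (sole option 10(W) is W)
n=12: W (go to 9, an L position)
n=13: L (sole option 12(W) is W)
n=14: W (go to 7, an L position)
n=15: L (options 10(W), 12(W), 14(W) are all W)
n=16: W (go to 15, an L position)
n=17: L (sole option 16(W) is W)
n=18: W (go to 9, an L position)
n=19: L (sole option 18(W) is W)
n=20: W (go to 15, an L position)
n=21: L (options 14(W), 18(W), 20(W) are all W)
n=22: W (go to 11, an L position)
n=23: L (sole option 22(W) is W)
n=24: W (go to 21, an L position)
n=25: L (options 20(W), 24(W) are all W)
n=26: W (go to 13, an L position)
n=27: L (options 18(W), 24(W), 26(W) are all W)
n=28: W (go to 21, an L position)
n=29: L (sole option 28(W) is W)
n=30: W (go to 15, an L position)
n=31: L (sole option 30(W) is W)
n=32: W (go to 31, an L position)
n=33: L (options 22(W), 30(W), 32(W) are all W)
n=34: W (go to 17, an L position)
n=35: L (options 28(W), 30(W), 34(W) are all W)
n=36: W (go to 27, an L position)
n=37: L (sole option 36(W) is W)
n=38: W (go to 19, an L position)
n=39: L (options 26(W), 36(W), 38(W) are all W)
n=40: W (go to 35, an L position)
L entries with 0 ≤ n ≤ 40: n = 0, 2, 5, 7, 9, 11, 13, 15, 17, 19, 21, 23, 25, 27, 29, 31, 33, 35, 37, 39; that makes 20.

20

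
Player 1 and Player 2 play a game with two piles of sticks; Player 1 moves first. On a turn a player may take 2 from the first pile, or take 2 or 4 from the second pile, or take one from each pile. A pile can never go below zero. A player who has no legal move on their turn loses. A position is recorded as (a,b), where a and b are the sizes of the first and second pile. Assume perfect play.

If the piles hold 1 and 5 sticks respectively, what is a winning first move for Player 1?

Work bottom-up. With no move the player to move loses. Otherwise the position is W if at least one move leads to an L position for the opponent, and L if every move leads to a W.
No move ever increases a pile, so every position that can arise here has a ≤ 1 and b ≤ 5; it is enough to label the cells with 0 ≤ a ≤ 1 and 0 ≤ b ≤ 5.
Every move lowers a or b (never raises either), so fill the grid row by row in increasing a, and left to right within a row: each cell's successors are then already labelled.
      b=0  b=1  b=2  b=3  b=4  b=5
a=0:    L    L    W    W    W    W
a=1:    L    W    W    L    W    W
Cells with no legal move (terminal, hence L): (0,0), (0,1), (1,0).
The remaining L cells, each justified by listing all of its moves:
(1,3): L (options (1,1)(W), (0,2)(W) are all W)
Every other cell has at least one move into one of the L cells above, so it is W.
From (1,5), the L positions reachable in one move are: (1,3).

Move to (1,3).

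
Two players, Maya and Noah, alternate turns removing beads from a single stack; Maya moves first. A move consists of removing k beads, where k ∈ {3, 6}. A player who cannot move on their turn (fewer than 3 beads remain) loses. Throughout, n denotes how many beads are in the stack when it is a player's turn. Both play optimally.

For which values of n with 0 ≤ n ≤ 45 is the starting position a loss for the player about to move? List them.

0, 1, 2, 9, 10, 11, 18, 19, 20, 27, 28, 29, 36, 37, 38, 45

Positions with no move are L. A position that does have a move is losing for the player to move precisely when every available move leads to a winning position for the opponent. Fill in the labels:
n=0: no move → L
n=1: no move → L
n=2: no move → L
n=3: W (go to 0, an L position)
n=4: W (go to 1, an L position)
n=5: W (go to 2, an L position)
n=6: W (go to 0, an L position)
n=7: W (go to 1, an L position)
n=8: W (go to 2, an L position)
n=9: L (options 6(W), 3(W) are all W)
n=10: L (options 7(W), 4(W) are all W)
n=11: L (options 8(W), 5(W) are all W)
n=12: W (go to 9, an L position)
n=13: W (go to 10, an L position)
n=14: W (go to 11, an L position)
n=15: W (go to 9, an L position)
n=16: W (go to 10, an L position)
n=17: W (go to 11, an L position)
n=18: L (options 15(W), 12(W) are all W)
n=19: L (options 16(W), 13(W) are all W)
n=20: L (options 17(W), 14(W) are all W)
n=21: W (go to 18, an L position)
n=22: W (go to 19, an L position)
n=23: W (go to 20, an L position)
n=24: W (go to 18, an L position)
n=25: W (go to 19, an L position)
n=26: W (go to 20, an L position)
n=27: L (options 24(W), 21(W) are all W)
n=28: L (options 25(W), 22(W) are all W)
n=29: L (options 26(W), 23(W) are all W)
n=30: W (go to 27, an L position)
n=31: W (go to 28, an L position)
n=32: W (go to 29, an L position)
n=33: W (go to 27, an L position)
n=34: W (go to 28, an L position)
n=35: W (go to 29, an L position)
n=36: L (options 33(W), 30(W) are all W)
n=37: L (options 34(W), 31(W) are all W)
n=38: L (options 35(W), 32(W) are all W)
n=39: W (go to 36, an L position)
n=40: W (go to 37, an L position)
n=41: W (go to 38, an L position)
n=42: W (go to 36, an L position)
n=43: W (go to 37, an L position)
n=44: W (go to 38, an L position)
n=45: L (options 42(W), 39(W) are all W)
The losing starting values of n are exactly the entries labelled L in this table (16 of them).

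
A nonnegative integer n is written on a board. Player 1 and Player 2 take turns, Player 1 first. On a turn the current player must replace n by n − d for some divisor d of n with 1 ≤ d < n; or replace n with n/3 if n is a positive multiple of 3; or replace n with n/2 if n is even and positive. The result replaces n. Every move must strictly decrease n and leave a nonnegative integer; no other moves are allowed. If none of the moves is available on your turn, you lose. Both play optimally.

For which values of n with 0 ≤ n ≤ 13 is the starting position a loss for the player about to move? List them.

Positions with no move are L. A position that does have a move is losing for the player to move precisely when every available move leads to a winning position for the opponent. Fill in the labels:
n=0: no move → L
n=1: no move → L
n=2: →1(L), so W
n=3: →1(L), so W
n=4: →2(W), 3(W) — all W, so L
n=5: →4(L), so W
n=6: →4(L), so W
n=7: →6(W) only, which is W, so L
n=8: →4(L), so W
n=9: →3(W), 6(W), 8(W) — all W, so L
n=10: →9(L), so W
n=11: →10(W) only, which is W, so L
n=12: →4(L), so W
n=13: →12(W) only, which is W, so L
Reading off the rows marked L gives the requested list; there are 7 such values of n.

0, 1, 4, 7, 9, 11, 13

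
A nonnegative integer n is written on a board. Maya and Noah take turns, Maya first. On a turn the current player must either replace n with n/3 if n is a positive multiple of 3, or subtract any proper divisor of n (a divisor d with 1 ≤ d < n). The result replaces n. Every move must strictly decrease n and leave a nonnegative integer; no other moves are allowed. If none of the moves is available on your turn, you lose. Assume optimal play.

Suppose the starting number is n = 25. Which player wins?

Build the W/L table. Terminal = L. A non-terminal position is W if it has a move to some L; otherwise it is L.
n=0: no move → L
n=1: no move → L
n=2: →1(L), so W
n=3: →1(L), so W
n=4: →2(W), 3(W) — all W, so L
n=5: →4(L), so W
n=6: →4(L), so W
n=7: →6(W) only, which is W, so L
n=8: →4(L), so W
n=9: →3(W), 6(W), 8(W) — all W, so L
n=10: →9(L), so W
n=11: →10(W) only, which is W, so L
n=12: →4(L), so W
n=13: →12(W) only, which is W, so L
n=14: →7(L), so W
n=15: →5(W), 10(W), 12(W), 14(W) — all W, so L
n=16: →15(L), so W
n=17: →16(W) only, which is W, so L
n=18: →9(L), so W
n=19: →18(W) only, which is W, so L
n=20: →15(L), so W
n=21: →7(L), so W
n=22: →11(L), so W
n=23: →22(W) only, which is W, so L
n=24: →23(L), so W
n=25: →20(W), 24(W) — all W, so L
The starting position 25 is L: whatever Maya does, the opponent receives a W position.

Noah wins.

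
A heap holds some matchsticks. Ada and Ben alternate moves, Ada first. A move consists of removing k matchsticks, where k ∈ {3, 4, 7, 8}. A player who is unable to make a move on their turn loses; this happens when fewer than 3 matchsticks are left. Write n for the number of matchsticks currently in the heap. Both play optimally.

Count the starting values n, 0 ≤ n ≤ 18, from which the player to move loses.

Classify positions by backward induction: terminal positions (no move available) are L. From any other position, the mover wins iff some move reaches an L.
n=0: no move → L
n=1: no move → L
n=2: no move → L
n=3: →0(L), so W
n=4: →1(L), so W
n=5: →2(L), so W
n=6: →2(L), so W
n=7: →0(L), so W
n=8: →1(L), so W
n=9: →2(L), so W
n=10: →2(L), so W
n=11: →8(W), 7(W), 4(W), 3(W) — all W, so L
n=12: →9(W), 8(W), 5(W), 4(W) — all W, so L
n=13: →10(W), 9(W), 6(W), 5(W) — all W, so L
n=14: →11(L), so W
n=15: →12(L), so W
n=16: →13(L), so W
n=17: →13(L), so W
n=18: →11(L), so W
L entries with 0 ≤ n ≤ 18: n = 0, 1, 2, 11, 12, 13; that makes 6.

6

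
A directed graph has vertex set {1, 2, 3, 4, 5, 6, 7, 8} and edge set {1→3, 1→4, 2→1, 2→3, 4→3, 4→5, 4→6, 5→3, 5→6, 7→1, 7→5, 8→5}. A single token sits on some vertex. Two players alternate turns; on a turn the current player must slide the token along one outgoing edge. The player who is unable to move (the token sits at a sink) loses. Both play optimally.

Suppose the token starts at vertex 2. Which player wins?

The first player wins.

Build the W/L table. Terminal = L. A non-terminal position is W if it has a move to some L; otherwise it is L.
Every edge goes from a vertex to one that appears earlier in the order 6, 3, 5, 4, 1, 8, 2, 7, so processing vertices in that order labels each vertex after all of its successors.
6: no outgoing edge → L
3: no outgoing edge → L
5: can move to 3, which is L ⇒ W
4: can move to 3, which is L ⇒ W
1: can move to 3, which is L ⇒ W
8: the only move is to 5(W), a W ⇒ L
2: can move to 3, which is L ⇒ W
7: moves to 1(W), 5(W); every one is W ⇒ L
The starting position 2 is W: the player to move should move to 3, handing over an L position.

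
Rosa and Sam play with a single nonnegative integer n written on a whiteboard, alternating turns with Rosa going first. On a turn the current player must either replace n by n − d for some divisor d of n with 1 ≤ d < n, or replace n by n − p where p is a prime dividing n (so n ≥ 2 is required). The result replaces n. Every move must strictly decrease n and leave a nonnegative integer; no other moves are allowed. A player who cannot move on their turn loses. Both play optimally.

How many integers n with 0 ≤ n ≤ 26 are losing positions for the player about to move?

7

Build the W/L table. Terminal = L. A non-terminal position is W if it has a move to some L; otherwise it is L.
n=0: no move → L
n=1: no move → L
n=2: W (go to 0, an L position)
n=3: W (go to 0, an L position)
n=4: L (options 2(W), 3(W) are all W)
n=5: W (go to 0, an L position)
n=6: W (go to 4, an L position)
n=7: W (go to 0, an L position)
n=8: W (go to 4, an L position)
n=9: L (options 6(W), 8(W) are all W)
n=10: W (go to 9, an L position)
n=11: W (go to 0, an L position)
n=12: W (go to 9, an L position)
n=13: W (go to 0, an L position)
n=14: L (options 7(W), 12(W), 13(W) are all W)
n=15: W (go to 14, an L position)
n=16: W (go to 14, an L position)
n=17: W (go to 0, an L position)
n=18: W (go to 9, an L position)
n=19: W (go to 0, an L position)
n=20: L (options 10(W), 15(W), 16(W), 18(W), 19(W) are all W)
n=21: W (go to 14, an L position)
n=22: W (go to 20, an L position)
n=23: W (go to 0, an L position)
n=24: W (go to 20, an L position)
n=25: W (go to 20, an L position)
n=26: L (options 13(W), 24(W), 25(W) are all W)
L entries with 0 ≤ n ≤ 26: n = 0, 1, 4, 9, 14, 20, 26; that makes 7.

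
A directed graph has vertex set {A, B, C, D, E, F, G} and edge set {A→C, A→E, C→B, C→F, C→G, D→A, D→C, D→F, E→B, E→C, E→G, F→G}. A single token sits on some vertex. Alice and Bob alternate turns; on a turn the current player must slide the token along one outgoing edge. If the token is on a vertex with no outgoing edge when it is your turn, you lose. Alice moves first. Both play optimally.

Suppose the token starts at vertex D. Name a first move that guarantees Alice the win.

Work bottom-up. With no move the player to move loses. Otherwise the position is W if at least one move leads to an L position for the opponent, and L if every move leads to a W.
Every edge goes from a vertex to one that appears earlier in the order G, B, F, C, E, A, D, so processing vertices in that order labels each vertex after all of its successors.
G: no outgoing edge → L
B: no outgoing edge → L
F: →G(L), so W
C: →B(L), so W
E: →B(L), so W
A: →E(W), C(W) — all W, so L
D: →A(L), so W
From D, the L positions reachable in one move are: A.

Move to A.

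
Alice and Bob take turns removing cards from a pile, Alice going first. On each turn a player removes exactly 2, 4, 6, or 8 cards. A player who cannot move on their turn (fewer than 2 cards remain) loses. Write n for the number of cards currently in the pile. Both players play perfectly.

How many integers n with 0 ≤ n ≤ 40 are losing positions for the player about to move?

9

Work bottom-up. With no move the player to move loses. Otherwise the position is W if at least one move leads to an L position for the opponent, and L if every move leads to a W.
n=0: no move → L
n=1: no move → L
n=2: can move to 0, which is L ⇒ W
n=3: can move to 1, which is L ⇒ W
n=4: can move to 0, which is L ⇒ W
n=5: can move to 1, which is L ⇒ W
n=6: can move to 0, which is L ⇒ W
n=7: can move to 1, which is L ⇒ W
n=8: can move to 0, which is L ⇒ W
n=9: can move to 1, which is L ⇒ W
n=10: moves to 8(W), 6(W), 4(W), 2(W); every one is W ⇒ L
n=11: moves to 9(W), 7(W), 5(W), 3(W); every one is W ⇒ L
n=12: can move to 10, which is L ⇒ W
n=13: can move to 11, which is L ⇒ W
n=14: can move to 10, which is L ⇒ W
n=15: can move to 11, which is L ⇒ W
n=16: can move to 10, which is L ⇒ W
n=17: can move to 11, which is L ⇒ W
n=18: can move to 10, which is L ⇒ W
n=19: can move to 11, which is L ⇒ W
n=20: moves to 18(W), 16(W), 14(W), 12(W); every one is W ⇒ L
n=21: moves to 19(W), 17(W), 15(W), 13(W); every one is W ⇒ L
n=22: can move to 20, which is L ⇒ W
n=23: can move to 21, which is L ⇒ W
n=24: can move to 20, which is L ⇒ W
n=25: can move to 21, which is L ⇒ W
n=26: can move to 20, which is L ⇒ W
n=27: can move to 21, which is L ⇒ W
n=28: can move to 20, which is L ⇒ W
n=29: can move to 21, which is L ⇒ W
n=30: moves to 28(W), 26(W), 24(W), 22(W); every one is W ⇒ L
n=31: moves to 29(W), 27(W), 25(W), 23(W); every one is W ⇒ L
n=32: can move to 30, which is L ⇒ W
n=33: can move to 31, which is L ⇒ W
n=34: can move to 30, which is L ⇒ W
n=35: can move to 31, which is L ⇒ W
n=36: can move to 30, which is L ⇒ W
n=37: can move to 31, which is L ⇒ W
n=38: can move to 30, which is L ⇒ W
n=39: can move to 31, which is L ⇒ W
n=40: moves to 38(W), 36(W), 34(W), 32(W); every one is W ⇒ L
L entries with 0 ≤ n ≤ 40: n = 0, 1, 10, 11, 20, 21, 30, 31, 40; that makes 9.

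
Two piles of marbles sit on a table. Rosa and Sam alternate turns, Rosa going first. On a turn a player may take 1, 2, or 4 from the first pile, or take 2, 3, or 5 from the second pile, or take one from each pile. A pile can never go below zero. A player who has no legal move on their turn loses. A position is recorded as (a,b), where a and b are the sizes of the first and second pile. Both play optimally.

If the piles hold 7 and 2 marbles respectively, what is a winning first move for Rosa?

Move to (5,2).

Work bottom-up. With no move the player to move loses. Otherwise the position is W if at least one move leads to an L position for the opponent, and L if every move leads to a W.
No move ever increases a pile, so every position that can arise here has a ≤ 7 and b ≤ 2; it is enough to label the cells with 0 ≤ a ≤ 7 and 0 ≤ b ≤ 2.
Every move lowers a or b (never raises either), so fill the grid row by row in increasing a, and left to right within a row: each cell's successors are then already labelled.
      b=0  b=1  b=2
a=0:    L    L    W
a=1:    W    W    W
a=2:    W    W    L
a=3:    L    L    W
a=4:    W    W    W
a=5:    W    W    L
a=6:    L    L    W
a=7:    W    W    W
Cells with no legal move (terminal, hence L): (0,0), (0,1).
The remaining L cells, each justified by listing all of its moves:
(2,2): only reaches (1,2)(W), (0,2)(W), (2,0)(W), (1,1)(W), all W → L
(3,0): only reaches (2,0)(W), (1,0)(W), all W → L
(3,1): only reaches (2,1)(W), (1,1)(W), (2,0)(W), all W → L
(5,2): only reaches (4,2)(W), (3,2)(W), (1,2)(W), (5,0)(W), (4,1)(W), all W → L
(6,0): only reaches (5,0)(W), (4,0)(W), (2,0)(W), all W → L
(6,1): only reaches (5,1)(W), (4,1)(W), (2,1)(W), (5,0)(W), all W → L
Every other cell has at least one move into one of the L cells above, so it is W.
From (7,2), the L positions reachable in one move are: (5,2), (6,1). Any move reaching one of these is winning.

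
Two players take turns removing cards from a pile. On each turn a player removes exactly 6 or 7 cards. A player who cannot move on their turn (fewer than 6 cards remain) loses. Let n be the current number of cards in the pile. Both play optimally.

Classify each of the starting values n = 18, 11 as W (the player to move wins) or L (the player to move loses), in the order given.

Work bottom-up. With no move the player to move loses. Otherwise the position is W if at least one move leads to an L position for the opponent, and L if every move leads to a W.
n=0: no move → L
n=1: no move → L
n=2: no move → L
n=3: no move → L
n=4: no move → L
n=5: no move → L
n=6: W (go to 0, an L position)
n=7: W (go to 1, an L position)
n=8: W (go to 2, an L position)
n=9: W (go to 3, an L position)
n=10: W (go to 4, an L position)
n=11: W (go to 5, an L position)
n=12: W (go to 5, an L position)
n=13: L (options 7(W), 6(W) are all W)
n=14: L (options 8(W), 7(W) are all W)
n=15: L (options 9(W), 8(W) are all W)
n=16: L (options 10(W), 9(W) are all W)
n=17: L (options 11(W), 10(W) are all W)
n=18: L (options 12(W), 11(W) are all W)

18: L, 11: W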